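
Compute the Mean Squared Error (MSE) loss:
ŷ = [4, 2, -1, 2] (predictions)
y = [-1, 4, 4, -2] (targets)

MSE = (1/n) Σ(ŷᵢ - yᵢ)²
MSE = 17.5

MSE = (1/4)((4--1)² + (2-4)² + (-1-4)² + (2--2)²) = (1/4)(25 + 4 + 25 + 16) = 17.5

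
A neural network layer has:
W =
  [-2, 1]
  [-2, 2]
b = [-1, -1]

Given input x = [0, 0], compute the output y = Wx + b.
y = [-1, -1]

Wx = [-2×0 + 1×0, -2×0 + 2×0]
   = [0, 0]
y = Wx + b = [0 + -1, 0 + -1] = [-1, -1]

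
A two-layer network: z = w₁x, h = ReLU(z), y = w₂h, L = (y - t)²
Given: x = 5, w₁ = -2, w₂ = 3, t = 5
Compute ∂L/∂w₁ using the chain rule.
∂L/∂w₁ = 0

Forward pass:
z = w₁x = -2×5 = -10
h = ReLU(-10) = 0
y = w₂h = 3×0 = 0

Backward pass:
∂L/∂y = 2(y - t) = 2(0 - 5) = -10
∂y/∂h = w₂ = 3
∂h/∂z = 0 (ReLU derivative)
∂z/∂w₁ = x = 5

∂L/∂w₁ = -10 × 3 × 0 × 5 = 0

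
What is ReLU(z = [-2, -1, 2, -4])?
h = [0, 0, 2, 0]

ReLU applied element-wise: max(0,-2)=0, max(0,-1)=0, max(0,2)=2, max(0,-4)=0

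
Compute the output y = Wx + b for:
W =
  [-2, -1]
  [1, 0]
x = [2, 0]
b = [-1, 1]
y = [-5, 3]

Wx = [-2×2 + -1×0, 1×2 + 0×0]
   = [-4, 2]
y = Wx + b = [-4 + -1, 2 + 1] = [-5, 3]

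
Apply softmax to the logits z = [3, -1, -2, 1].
p = [0.8618, 0.0158, 0.0058, 0.1166]

exp(z) = [20.09, 0.3679, 0.1353, 2.718]
Sum = 23.31
p = [0.8618, 0.0158, 0.0058, 0.1166]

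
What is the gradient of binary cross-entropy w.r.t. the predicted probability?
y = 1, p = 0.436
∂L/∂p = -2.294

∂L/∂p = -y/p + (1-y)/(1-p) = -1/0.436 + 0 = -2.294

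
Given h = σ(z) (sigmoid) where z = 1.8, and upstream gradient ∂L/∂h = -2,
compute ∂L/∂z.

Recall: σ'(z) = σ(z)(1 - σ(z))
∂L/∂z = -0.2435

σ(1.8) = 0.8581
σ'(1.8) = σ(1.8)(1 - σ(1.8)) = 0.8581 × 0.1419 = 0.1217
∂L/∂z = ∂L/∂h · σ'(z) = -2 × 0.1217 = -0.2435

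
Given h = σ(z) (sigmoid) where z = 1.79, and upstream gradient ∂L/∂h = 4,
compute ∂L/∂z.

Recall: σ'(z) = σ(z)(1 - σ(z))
∂L/∂z = 0.4904

σ(1.79) = 0.8569
σ'(1.79) = σ(1.79)(1 - σ(1.79)) = 0.8569 × 0.1431 = 0.1226
∂L/∂z = ∂L/∂h · σ'(z) = 4 × 0.1226 = 0.4904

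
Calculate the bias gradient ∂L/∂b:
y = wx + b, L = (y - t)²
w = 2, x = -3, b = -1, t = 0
∂L/∂b = -14

y = wx + b = (2)(-3) + -1 = -7
∂L/∂y = 2(y - t) = 2(-7 - 0) = -14
∂y/∂b = 1
∂L/∂b = ∂L/∂y · ∂y/∂b = -14 × 1 = -14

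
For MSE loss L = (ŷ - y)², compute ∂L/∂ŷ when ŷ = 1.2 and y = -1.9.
∂L/∂ŷ = 6.2

∂L/∂ŷ = 2(ŷ - y) = 2(1.2 - -1.9) = 2(3.1) = 6.2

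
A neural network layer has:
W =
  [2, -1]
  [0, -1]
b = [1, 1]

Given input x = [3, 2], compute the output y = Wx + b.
y = [5, -1]

Wx = [2×3 + -1×2, 0×3 + -1×2]
   = [4, -2]
y = Wx + b = [4 + 1, -2 + 1] = [5, -1]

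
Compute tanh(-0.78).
-0.6527

tanh(-0.78) = (e^(-0.78) - e^(0.78))/(e^(-0.78) + e^(0.78)) = -0.6527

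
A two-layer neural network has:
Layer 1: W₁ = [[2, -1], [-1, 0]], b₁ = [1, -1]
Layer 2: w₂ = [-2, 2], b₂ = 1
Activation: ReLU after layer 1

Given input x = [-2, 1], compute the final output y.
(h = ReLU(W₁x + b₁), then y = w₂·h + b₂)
y = 3

Layer 1 pre-activation: z₁ = [-4, 1]
After ReLU: h = [0, 1]
Layer 2 output: y = -2×0 + 2×1 + 1 = 3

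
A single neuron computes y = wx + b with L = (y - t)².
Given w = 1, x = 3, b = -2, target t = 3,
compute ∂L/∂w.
∂L/∂w = -12

y = wx + b = (1)(3) + -2 = 1
∂L/∂y = 2(y - t) = 2(1 - 3) = -4
∂y/∂w = x = 3
∂L/∂w = ∂L/∂y · ∂y/∂w = -4 × 3 = -12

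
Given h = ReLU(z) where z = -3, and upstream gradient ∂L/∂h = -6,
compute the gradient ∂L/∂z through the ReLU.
∂L/∂z = 0

h = ReLU(-3) = 0
Since z < 0: ∂h/∂z = 0
∂L/∂z = ∂L/∂h · ∂h/∂z = -6 × 0 = 0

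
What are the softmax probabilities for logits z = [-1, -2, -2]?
p = [0.5761, 0.2119, 0.2119]

exp(z) = [0.3679, 0.1353, 0.1353]
Sum = 0.6386
p = [0.5761, 0.2119, 0.2119]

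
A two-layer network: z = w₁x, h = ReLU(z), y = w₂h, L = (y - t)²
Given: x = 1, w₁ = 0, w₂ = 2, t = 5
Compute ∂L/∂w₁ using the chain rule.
∂L/∂w₁ = 0

Forward pass:
z = w₁x = 0×1 = 0
h = ReLU(0) = 0
y = w₂h = 2×0 = 0

Backward pass:
∂L/∂y = 2(y - t) = 2(0 - 5) = -10
∂y/∂h = w₂ = 2
∂h/∂z = 0 (ReLU derivative)
∂z/∂w₁ = x = 1

∂L/∂w₁ = -10 × 2 × 0 × 1 = 0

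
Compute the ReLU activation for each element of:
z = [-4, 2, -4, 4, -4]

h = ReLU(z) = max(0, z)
h = [0, 2, 0, 4, 0]

ReLU applied element-wise: max(0,-4)=0, max(0,2)=2, max(0,-4)=0, max(0,4)=4, max(0,-4)=0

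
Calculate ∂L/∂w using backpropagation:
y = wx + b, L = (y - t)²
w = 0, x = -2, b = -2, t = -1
∂L/∂w = 4

y = wx + b = (0)(-2) + -2 = -2
∂L/∂y = 2(y - t) = 2(-2 - -1) = -2
∂y/∂w = x = -2
∂L/∂w = ∂L/∂y · ∂y/∂w = -2 × -2 = 4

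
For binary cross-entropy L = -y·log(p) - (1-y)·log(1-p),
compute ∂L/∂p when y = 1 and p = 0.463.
∂L/∂p = -2.16

∂L/∂p = -y/p + (1-y)/(1-p) = -1/0.463 + 0 = -2.16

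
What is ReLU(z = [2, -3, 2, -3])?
h = [2, 0, 2, 0]

ReLU applied element-wise: max(0,2)=2, max(0,-3)=0, max(0,2)=2, max(0,-3)=0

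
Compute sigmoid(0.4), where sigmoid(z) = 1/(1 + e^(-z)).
0.5987

sigmoid(0.4) = 1/(1 + e^(-0.4)) = 1/(1 + 0.6703) = 0.5987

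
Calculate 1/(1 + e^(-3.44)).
0.9689

sigmoid(3.44) = 1/(1 + e^(-3.44)) = 1/(1 + 0.03206) = 0.9689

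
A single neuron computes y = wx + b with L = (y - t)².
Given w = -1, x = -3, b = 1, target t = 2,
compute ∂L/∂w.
∂L/∂w = -12

y = wx + b = (-1)(-3) + 1 = 4
∂L/∂y = 2(y - t) = 2(4 - 2) = 4
∂y/∂w = x = -3
∂L/∂w = ∂L/∂y · ∂y/∂w = 4 × -3 = -12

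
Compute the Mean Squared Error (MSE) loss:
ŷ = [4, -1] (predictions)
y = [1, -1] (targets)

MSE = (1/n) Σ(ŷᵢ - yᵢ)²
MSE = 4.5

MSE = (1/2)((4-1)² + (-1--1)²) = (1/2)(9 + 0) = 4.5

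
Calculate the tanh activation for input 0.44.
0.4136

tanh(0.44) = (e^(0.44) - e^(-0.44))/(e^(0.44) + e^(-0.44)) = 0.4136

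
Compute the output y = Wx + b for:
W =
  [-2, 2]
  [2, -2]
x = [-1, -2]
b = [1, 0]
y = [-1, 2]

Wx = [-2×-1 + 2×-2, 2×-1 + -2×-2]
   = [-2, 2]
y = Wx + b = [-2 + 1, 2 + 0] = [-1, 2]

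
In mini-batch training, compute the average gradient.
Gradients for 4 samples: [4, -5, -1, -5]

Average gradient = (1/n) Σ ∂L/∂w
Average gradient = -1.75

Average = (1/4)(4 + -5 + -1 + -5) = -7/4 = -1.75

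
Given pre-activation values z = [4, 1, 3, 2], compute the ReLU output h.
h = [4, 1, 3, 2]

ReLU applied element-wise: max(0,4)=4, max(0,1)=1, max(0,3)=3, max(0,2)=2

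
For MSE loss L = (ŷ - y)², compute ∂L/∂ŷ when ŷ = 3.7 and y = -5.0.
∂L/∂ŷ = 17.4

∂L/∂ŷ = 2(ŷ - y) = 2(3.7 - -5.0) = 2(8.7) = 17.4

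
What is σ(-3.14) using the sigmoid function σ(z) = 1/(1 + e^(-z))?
0.04149

sigmoid(-3.14) = 1/(1 + e^(3.14)) = 1/(1 + 23.1) = 0.04149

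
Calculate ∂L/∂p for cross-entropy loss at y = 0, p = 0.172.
∂L/∂p = 1.208

∂L/∂p = -y/p + (1-y)/(1-p) = 0 + 1/0.828 = 1.208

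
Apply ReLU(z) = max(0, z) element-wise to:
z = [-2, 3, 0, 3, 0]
h = [0, 3, 0, 3, 0]

ReLU applied element-wise: max(0,-2)=0, max(0,3)=3, max(0,0)=0, max(0,3)=3, max(0,0)=0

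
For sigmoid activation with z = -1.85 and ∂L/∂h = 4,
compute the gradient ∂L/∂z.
∂L/∂z = 0.4696

σ(-1.85) = 0.1359
σ'(-1.85) = σ(-1.85)(1 - σ(-1.85)) = 0.1359 × 0.8641 = 0.1174
∂L/∂z = ∂L/∂h · σ'(z) = 4 × 0.1174 = 0.4696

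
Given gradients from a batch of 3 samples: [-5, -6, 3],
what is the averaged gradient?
Average gradient = -2.667

Average = (1/3)(-5 + -6 + 3) = -8/3 = -2.667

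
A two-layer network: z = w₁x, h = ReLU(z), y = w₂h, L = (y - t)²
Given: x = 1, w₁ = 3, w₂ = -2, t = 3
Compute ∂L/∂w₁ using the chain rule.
∂L/∂w₁ = 36

Forward pass:
z = w₁x = 3×1 = 3
h = ReLU(3) = 3
y = w₂h = -2×3 = -6

Backward pass:
∂L/∂y = 2(y - t) = 2(-6 - 3) = -18
∂y/∂h = w₂ = -2
∂h/∂z = 1 (ReLU derivative)
∂z/∂w₁ = x = 1

∂L/∂w₁ = -18 × -2 × 1 × 1 = 36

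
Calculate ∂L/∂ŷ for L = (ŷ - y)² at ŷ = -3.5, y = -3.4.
∂L/∂ŷ = -0.2

∂L/∂ŷ = 2(ŷ - y) = 2(-3.5 - -3.4) = 2(-0.1) = -0.2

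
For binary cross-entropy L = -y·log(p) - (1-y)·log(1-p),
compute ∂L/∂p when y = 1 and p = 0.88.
∂L/∂p = -1.136

∂L/∂p = -y/p + (1-y)/(1-p) = -1/0.88 + 0 = -1.136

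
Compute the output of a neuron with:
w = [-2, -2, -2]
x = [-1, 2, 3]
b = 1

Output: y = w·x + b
y = -7

y = (-2)(-1) + (-2)(2) + (-2)(3) + 1 = -7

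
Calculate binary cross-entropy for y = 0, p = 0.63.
L = 0.9943

L = -0·log(0.63) - 1·log(0.37) = -log(0.37) = 0.9943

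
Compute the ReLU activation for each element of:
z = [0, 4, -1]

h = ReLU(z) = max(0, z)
h = [0, 4, 0]

ReLU applied element-wise: max(0,0)=0, max(0,4)=4, max(0,-1)=0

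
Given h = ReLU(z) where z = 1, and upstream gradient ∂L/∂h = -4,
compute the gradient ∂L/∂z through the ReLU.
∂L/∂z = -4

h = ReLU(1) = 1
Since z > 0: ∂h/∂z = 1
∂L/∂z = ∂L/∂h · ∂h/∂z = -4 × 1 = -4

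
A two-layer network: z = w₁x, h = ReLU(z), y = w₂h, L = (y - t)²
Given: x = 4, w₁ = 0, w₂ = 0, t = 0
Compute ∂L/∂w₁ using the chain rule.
∂L/∂w₁ = 0

Forward pass:
z = w₁x = 0×4 = 0
h = ReLU(0) = 0
y = w₂h = 0×0 = 0

Backward pass:
∂L/∂y = 2(y - t) = 2(0 - 0) = 0
∂y/∂h = w₂ = 0
∂h/∂z = 0 (ReLU derivative)
∂z/∂w₁ = x = 4

∂L/∂w₁ = 0 × 0 × 0 × 4 = 0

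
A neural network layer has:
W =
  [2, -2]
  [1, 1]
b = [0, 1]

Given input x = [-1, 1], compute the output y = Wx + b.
y = [-4, 1]

Wx = [2×-1 + -2×1, 1×-1 + 1×1]
   = [-4, 0]
y = Wx + b = [-4 + 0, 0 + 1] = [-4, 1]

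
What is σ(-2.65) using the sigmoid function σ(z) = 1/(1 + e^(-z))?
0.06599

sigmoid(-2.65) = 1/(1 + e^(2.65)) = 1/(1 + 14.15) = 0.06599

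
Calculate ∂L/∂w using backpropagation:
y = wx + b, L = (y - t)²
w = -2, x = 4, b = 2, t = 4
∂L/∂w = -80

y = wx + b = (-2)(4) + 2 = -6
∂L/∂y = 2(y - t) = 2(-6 - 4) = -20
∂y/∂w = x = 4
∂L/∂w = ∂L/∂y · ∂y/∂w = -20 × 4 = -80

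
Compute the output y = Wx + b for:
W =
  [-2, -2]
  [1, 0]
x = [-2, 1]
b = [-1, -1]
y = [1, -3]

Wx = [-2×-2 + -2×1, 1×-2 + 0×1]
   = [2, -2]
y = Wx + b = [2 + -1, -2 + -1] = [1, -3]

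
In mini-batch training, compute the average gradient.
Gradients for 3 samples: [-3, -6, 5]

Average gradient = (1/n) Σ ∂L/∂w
Average gradient = -1.333

Average = (1/3)(-3 + -6 + 5) = -4/3 = -1.333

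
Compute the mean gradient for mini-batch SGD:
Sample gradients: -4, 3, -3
Average gradient = -1.333

Average = (1/3)(-4 + 3 + -3) = -4/3 = -1.333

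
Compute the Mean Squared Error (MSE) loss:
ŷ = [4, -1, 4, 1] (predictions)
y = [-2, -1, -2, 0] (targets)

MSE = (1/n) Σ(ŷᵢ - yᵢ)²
MSE = 18.25

MSE = (1/4)((4--2)² + (-1--1)² + (4--2)² + (1-0)²) = (1/4)(36 + 0 + 36 + 1) = 18.25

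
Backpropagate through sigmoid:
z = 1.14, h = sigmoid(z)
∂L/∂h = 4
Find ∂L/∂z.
∂L/∂z = 0.7344

σ(1.14) = 0.7577
σ'(1.14) = σ(1.14)(1 - σ(1.14)) = 0.7577 × 0.2423 = 0.1836
∂L/∂z = ∂L/∂h · σ'(z) = 4 × 0.1836 = 0.7344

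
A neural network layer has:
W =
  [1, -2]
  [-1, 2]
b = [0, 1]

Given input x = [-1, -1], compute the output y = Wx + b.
y = [1, 0]

Wx = [1×-1 + -2×-1, -1×-1 + 2×-1]
   = [1, -1]
y = Wx + b = [1 + 0, -1 + 1] = [1, 0]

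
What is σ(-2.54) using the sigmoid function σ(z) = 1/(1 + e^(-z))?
0.0731

sigmoid(-2.54) = 1/(1 + e^(2.54)) = 1/(1 + 12.68) = 0.0731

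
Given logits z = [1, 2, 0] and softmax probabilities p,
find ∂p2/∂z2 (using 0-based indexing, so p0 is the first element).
∂p2/∂z2 = 0.08193

p = softmax(z) = [0.2447, 0.6652, 0.09003]
p2 = 0.09003

∂p2/∂z2 = p2(1 - p2) = 0.09003 × (1 - 0.09003) = 0.08193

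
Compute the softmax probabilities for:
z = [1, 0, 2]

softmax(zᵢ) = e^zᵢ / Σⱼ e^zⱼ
p = [0.2447, 0.09, 0.6652]

exp(z) = [2.718, 1, 7.389]
Sum = 11.11
p = [0.2447, 0.09, 0.6652]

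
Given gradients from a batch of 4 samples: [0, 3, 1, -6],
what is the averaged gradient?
Average gradient = -0.5

Average = (1/4)(0 + 3 + 1 + -6) = -2/4 = -0.5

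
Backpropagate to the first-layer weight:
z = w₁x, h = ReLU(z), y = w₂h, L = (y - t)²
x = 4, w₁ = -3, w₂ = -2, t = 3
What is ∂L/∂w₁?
∂L/∂w₁ = 0

Forward pass:
z = w₁x = -3×4 = -12
h = ReLU(-12) = 0
y = w₂h = -2×0 = 0

Backward pass:
∂L/∂y = 2(y - t) = 2(0 - 3) = -6
∂y/∂h = w₂ = -2
∂h/∂z = 0 (ReLU derivative)
∂z/∂w₁ = x = 4

∂L/∂w₁ = -6 × -2 × 0 × 4 = 0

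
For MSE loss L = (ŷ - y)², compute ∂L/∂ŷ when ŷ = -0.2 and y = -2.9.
∂L/∂ŷ = 5.4

∂L/∂ŷ = 2(ŷ - y) = 2(-0.2 - -2.9) = 2(2.7) = 5.4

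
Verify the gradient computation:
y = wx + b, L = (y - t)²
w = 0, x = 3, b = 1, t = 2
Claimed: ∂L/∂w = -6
Correct

y = (0)(3) + 1 = 1
∂L/∂y = 2(y - t) = 2(1 - 2) = -2
∂y/∂w = x = 3
∂L/∂w = -2 × 3 = -6

Claimed value: -6
Correct: The correct gradient is -6.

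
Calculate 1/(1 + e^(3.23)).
0.03805

sigmoid(-3.23) = 1/(1 + e^(3.23)) = 1/(1 + 25.28) = 0.03805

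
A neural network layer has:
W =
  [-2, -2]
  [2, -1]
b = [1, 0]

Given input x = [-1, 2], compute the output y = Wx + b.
y = [-1, -4]

Wx = [-2×-1 + -2×2, 2×-1 + -1×2]
   = [-2, -4]
y = Wx + b = [-2 + 1, -4 + 0] = [-1, -4]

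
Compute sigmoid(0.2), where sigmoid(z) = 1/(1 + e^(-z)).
0.5498

sigmoid(0.2) = 1/(1 + e^(-0.2)) = 1/(1 + 0.8187) = 0.5498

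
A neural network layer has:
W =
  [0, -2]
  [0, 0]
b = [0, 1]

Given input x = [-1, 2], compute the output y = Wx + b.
y = [-4, 1]

Wx = [0×-1 + -2×2, 0×-1 + 0×2]
   = [-4, 0]
y = Wx + b = [-4 + 0, 0 + 1] = [-4, 1]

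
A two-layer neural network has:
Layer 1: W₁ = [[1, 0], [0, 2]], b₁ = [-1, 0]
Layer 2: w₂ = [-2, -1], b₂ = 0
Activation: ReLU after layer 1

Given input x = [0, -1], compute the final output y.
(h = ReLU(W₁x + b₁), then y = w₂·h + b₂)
y = 0

Layer 1 pre-activation: z₁ = [-1, -2]
After ReLU: h = [0, 0]
Layer 2 output: y = -2×0 + -1×0 + 0 = 0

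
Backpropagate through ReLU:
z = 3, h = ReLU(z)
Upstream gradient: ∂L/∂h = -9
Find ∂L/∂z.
∂L/∂z = -9

h = ReLU(3) = 3
Since z > 0: ∂h/∂z = 1
∂L/∂z = ∂L/∂h · ∂h/∂z = -9 × 1 = -9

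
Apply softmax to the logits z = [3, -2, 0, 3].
p = [0.4863, 0.0033, 0.0242, 0.4863]

exp(z) = [20.09, 0.1353, 1, 20.09]
Sum = 41.31
p = [0.4863, 0.0033, 0.0242, 0.4863]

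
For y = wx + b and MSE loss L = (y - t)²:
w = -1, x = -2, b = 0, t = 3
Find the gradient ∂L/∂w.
∂L/∂w = 4

y = wx + b = (-1)(-2) + 0 = 2
∂L/∂y = 2(y - t) = 2(2 - 3) = -2
∂y/∂w = x = -2
∂L/∂w = ∂L/∂y · ∂y/∂w = -2 × -2 = 4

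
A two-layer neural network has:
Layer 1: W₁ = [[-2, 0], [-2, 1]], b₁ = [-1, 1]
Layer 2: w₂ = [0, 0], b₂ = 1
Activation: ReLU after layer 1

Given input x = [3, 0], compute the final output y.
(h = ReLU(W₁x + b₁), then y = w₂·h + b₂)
y = 1

Layer 1 pre-activation: z₁ = [-7, -5]
After ReLU: h = [0, 0]
Layer 2 output: y = 0×0 + 0×0 + 1 = 1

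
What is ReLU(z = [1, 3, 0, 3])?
h = [1, 3, 0, 3]

ReLU applied element-wise: max(0,1)=1, max(0,3)=3, max(0,0)=0, max(0,3)=3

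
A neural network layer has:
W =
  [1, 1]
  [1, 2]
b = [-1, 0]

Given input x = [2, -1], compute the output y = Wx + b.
y = [0, 0]

Wx = [1×2 + 1×-1, 1×2 + 2×-1]
   = [1, 0]
y = Wx + b = [1 + -1, 0 + 0] = [0, 0]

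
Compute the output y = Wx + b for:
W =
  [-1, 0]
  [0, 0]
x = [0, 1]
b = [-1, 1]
y = [-1, 1]

Wx = [-1×0 + 0×1, 0×0 + 0×1]
   = [0, 0]
y = Wx + b = [0 + -1, 0 + 1] = [-1, 1]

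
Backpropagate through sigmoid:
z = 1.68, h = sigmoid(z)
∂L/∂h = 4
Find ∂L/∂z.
∂L/∂z = 0.5297

σ(1.68) = 0.8429
σ'(1.68) = σ(1.68)(1 - σ(1.68)) = 0.8429 × 0.1571 = 0.1324
∂L/∂z = ∂L/∂h · σ'(z) = 4 × 0.1324 = 0.5297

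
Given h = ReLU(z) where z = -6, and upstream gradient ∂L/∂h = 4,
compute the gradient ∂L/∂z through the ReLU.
∂L/∂z = 0

h = ReLU(-6) = 0
Since z < 0: ∂h/∂z = 0
∂L/∂z = ∂L/∂h · ∂h/∂z = 4 × 0 = 0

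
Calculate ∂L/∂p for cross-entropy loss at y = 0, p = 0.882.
∂L/∂p = 8.475

∂L/∂p = -y/p + (1-y)/(1-p) = 0 + 1/0.118 = 8.475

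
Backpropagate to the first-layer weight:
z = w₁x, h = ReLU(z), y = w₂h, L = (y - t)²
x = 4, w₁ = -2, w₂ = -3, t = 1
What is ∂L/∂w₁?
∂L/∂w₁ = 0

Forward pass:
z = w₁x = -2×4 = -8
h = ReLU(-8) = 0
y = w₂h = -3×0 = 0

Backward pass:
∂L/∂y = 2(y - t) = 2(0 - 1) = -2
∂y/∂h = w₂ = -3
∂h/∂z = 0 (ReLU derivative)
∂z/∂w₁ = x = 4

∂L/∂w₁ = -2 × -3 × 0 × 4 = 0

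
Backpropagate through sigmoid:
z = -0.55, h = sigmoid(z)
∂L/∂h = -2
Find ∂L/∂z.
∂L/∂z = -0.464

σ(-0.55) = 0.3659
σ'(-0.55) = σ(-0.55)(1 - σ(-0.55)) = 0.3659 × 0.6341 = 0.232
∂L/∂z = ∂L/∂h · σ'(z) = -2 × 0.232 = -0.464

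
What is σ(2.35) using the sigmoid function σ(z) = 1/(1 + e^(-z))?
0.9129

sigmoid(2.35) = 1/(1 + e^(-2.35)) = 1/(1 + 0.09537) = 0.9129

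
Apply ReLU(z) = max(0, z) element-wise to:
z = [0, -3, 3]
h = [0, 0, 3]

ReLU applied element-wise: max(0,0)=0, max(0,-3)=0, max(0,3)=3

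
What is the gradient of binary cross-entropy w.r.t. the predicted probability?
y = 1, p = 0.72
∂L/∂p = -1.389

∂L/∂p = -y/p + (1-y)/(1-p) = -1/0.72 + 0 = -1.389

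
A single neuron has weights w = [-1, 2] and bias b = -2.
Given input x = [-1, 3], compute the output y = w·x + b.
y = 5

y = (-1)(-1) + (2)(3) + -2 = 5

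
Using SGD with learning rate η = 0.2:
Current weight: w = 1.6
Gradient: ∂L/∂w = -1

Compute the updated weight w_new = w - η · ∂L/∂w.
w_new = 1.8

w_new = w - η·∂L/∂w = 1.6 - 0.2×(-1) = 1.6 - (-0.2) = 1.8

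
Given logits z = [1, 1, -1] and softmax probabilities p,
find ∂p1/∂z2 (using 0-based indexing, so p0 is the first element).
∂p1/∂z2 = -0.02968

p = softmax(z) = [0.4683, 0.4683, 0.06338]
p1 = 0.4683, p2 = 0.06338

∂p1/∂z2 = -p1 × p2 = -0.4683 × 0.06338 = -0.02968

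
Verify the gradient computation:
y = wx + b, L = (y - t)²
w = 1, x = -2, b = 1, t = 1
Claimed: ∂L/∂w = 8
Correct

y = (1)(-2) + 1 = -1
∂L/∂y = 2(y - t) = 2(-1 - 1) = -4
∂y/∂w = x = -2
∂L/∂w = -4 × -2 = 8

Claimed value: 8
Correct: The correct gradient is 8.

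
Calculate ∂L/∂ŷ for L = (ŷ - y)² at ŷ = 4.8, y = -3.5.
∂L/∂ŷ = 16.6

∂L/∂ŷ = 2(ŷ - y) = 2(4.8 - -3.5) = 2(8.3) = 16.6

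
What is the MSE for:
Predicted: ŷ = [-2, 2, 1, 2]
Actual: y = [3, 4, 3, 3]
MSE = 8.5

MSE = (1/4)((-2-3)² + (2-4)² + (1-3)² + (2-3)²) = (1/4)(25 + 4 + 4 + 1) = 8.5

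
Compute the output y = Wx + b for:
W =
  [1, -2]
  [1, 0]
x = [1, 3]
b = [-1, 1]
y = [-6, 2]

Wx = [1×1 + -2×3, 1×1 + 0×3]
   = [-5, 1]
y = Wx + b = [-5 + -1, 1 + 1] = [-6, 2]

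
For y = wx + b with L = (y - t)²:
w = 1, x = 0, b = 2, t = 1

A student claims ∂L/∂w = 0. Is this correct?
Correct

y = (1)(0) + 2 = 2
∂L/∂y = 2(y - t) = 2(2 - 1) = 2
∂y/∂w = x = 0
∂L/∂w = 2 × 0 = 0

Claimed value: 0
Correct: The correct gradient is 0.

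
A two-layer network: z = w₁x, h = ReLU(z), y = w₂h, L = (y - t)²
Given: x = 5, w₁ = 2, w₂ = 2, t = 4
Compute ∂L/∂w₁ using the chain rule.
∂L/∂w₁ = 320

Forward pass:
z = w₁x = 2×5 = 10
h = ReLU(10) = 10
y = w₂h = 2×10 = 20

Backward pass:
∂L/∂y = 2(y - t) = 2(20 - 4) = 32
∂y/∂h = w₂ = 2
∂h/∂z = 1 (ReLU derivative)
∂z/∂w₁ = x = 5

∂L/∂w₁ = 32 × 2 × 1 × 5 = 320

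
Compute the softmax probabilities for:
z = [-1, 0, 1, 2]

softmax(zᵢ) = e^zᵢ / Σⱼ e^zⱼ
p = [0.0321, 0.0871, 0.2369, 0.6439]

exp(z) = [0.3679, 1, 2.718, 7.389]
Sum = 11.48
p = [0.0321, 0.0871, 0.2369, 0.6439]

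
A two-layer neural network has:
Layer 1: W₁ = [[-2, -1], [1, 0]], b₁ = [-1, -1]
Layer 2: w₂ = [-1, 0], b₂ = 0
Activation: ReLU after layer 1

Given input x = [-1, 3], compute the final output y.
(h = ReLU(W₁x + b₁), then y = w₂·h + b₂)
y = 0

Layer 1 pre-activation: z₁ = [-2, -2]
After ReLU: h = [0, 0]
Layer 2 output: y = -1×0 + 0×0 + 0 = 0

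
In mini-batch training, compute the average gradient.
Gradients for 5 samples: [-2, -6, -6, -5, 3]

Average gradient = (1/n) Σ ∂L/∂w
Average gradient = -3.2

Average = (1/5)(-2 + -6 + -6 + -5 + 3) = -16/5 = -3.2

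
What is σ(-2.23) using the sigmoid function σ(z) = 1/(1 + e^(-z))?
0.09709

sigmoid(-2.23) = 1/(1 + e^(2.23)) = 1/(1 + 9.3) = 0.09709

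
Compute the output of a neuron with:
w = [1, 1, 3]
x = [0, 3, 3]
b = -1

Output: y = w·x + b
y = 11

y = (1)(0) + (1)(3) + (3)(3) + -1 = 11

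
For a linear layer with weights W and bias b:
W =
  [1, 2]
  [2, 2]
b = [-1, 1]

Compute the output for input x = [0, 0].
y = [-1, 1]

Wx = [1×0 + 2×0, 2×0 + 2×0]
   = [0, 0]
y = Wx + b = [0 + -1, 0 + 1] = [-1, 1]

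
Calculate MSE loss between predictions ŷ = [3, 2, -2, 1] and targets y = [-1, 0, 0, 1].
MSE = 6

MSE = (1/4)((3--1)² + (2-0)² + (-2-0)² + (1-1)²) = (1/4)(16 + 4 + 4 + 0) = 6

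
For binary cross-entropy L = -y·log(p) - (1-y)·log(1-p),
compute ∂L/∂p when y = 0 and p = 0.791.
∂L/∂p = 4.785

∂L/∂p = -y/p + (1-y)/(1-p) = 0 + 1/0.209 = 4.785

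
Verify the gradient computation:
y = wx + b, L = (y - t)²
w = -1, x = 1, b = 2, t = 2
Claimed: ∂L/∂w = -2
Correct

y = (-1)(1) + 2 = 1
∂L/∂y = 2(y - t) = 2(1 - 2) = -2
∂y/∂w = x = 1
∂L/∂w = -2 × 1 = -2

Claimed value: -2
Correct: The correct gradient is -2.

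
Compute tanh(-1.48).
-0.9015

tanh(-1.48) = (e^(-1.48) - e^(1.48))/(e^(-1.48) + e^(1.48)) = -0.9015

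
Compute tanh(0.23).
0.226

tanh(0.23) = (e^(0.23) - e^(-0.23))/(e^(0.23) + e^(-0.23)) = 0.226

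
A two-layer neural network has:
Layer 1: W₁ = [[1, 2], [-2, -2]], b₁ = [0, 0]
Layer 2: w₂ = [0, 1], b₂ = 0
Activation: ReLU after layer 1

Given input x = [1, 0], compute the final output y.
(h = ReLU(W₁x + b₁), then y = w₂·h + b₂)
y = 0

Layer 1 pre-activation: z₁ = [1, -2]
After ReLU: h = [1, 0]
Layer 2 output: y = 0×1 + 1×0 + 0 = 0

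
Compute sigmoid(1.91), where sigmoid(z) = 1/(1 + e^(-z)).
0.871

sigmoid(1.91) = 1/(1 + e^(-1.91)) = 1/(1 + 0.1481) = 0.871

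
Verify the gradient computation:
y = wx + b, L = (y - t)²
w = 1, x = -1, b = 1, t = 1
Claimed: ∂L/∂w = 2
Correct

y = (1)(-1) + 1 = 0
∂L/∂y = 2(y - t) = 2(0 - 1) = -2
∂y/∂w = x = -1
∂L/∂w = -2 × -1 = 2

Claimed value: 2
Correct: The correct gradient is 2.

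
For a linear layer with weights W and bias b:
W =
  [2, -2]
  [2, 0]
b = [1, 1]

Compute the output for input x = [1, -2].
y = [7, 3]

Wx = [2×1 + -2×-2, 2×1 + 0×-2]
   = [6, 2]
y = Wx + b = [6 + 1, 2 + 1] = [7, 3]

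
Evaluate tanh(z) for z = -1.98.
-0.9626

tanh(-1.98) = (e^(-1.98) - e^(1.98))/(e^(-1.98) + e^(1.98)) = -0.9626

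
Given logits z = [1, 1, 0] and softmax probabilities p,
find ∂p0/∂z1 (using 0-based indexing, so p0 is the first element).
∂p0/∂z1 = -0.1784

p = softmax(z) = [0.4223, 0.4223, 0.1554]
p0 = 0.4223, p1 = 0.4223

∂p0/∂z1 = -p0 × p1 = -0.4223 × 0.4223 = -0.1784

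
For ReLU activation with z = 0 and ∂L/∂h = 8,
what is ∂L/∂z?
∂L/∂z = 0

h = ReLU(0) = 0
At z = 0: ∂h/∂z = 0 (by convention)
∂L/∂z = ∂L/∂h · ∂h/∂z = 8 × 0 = 0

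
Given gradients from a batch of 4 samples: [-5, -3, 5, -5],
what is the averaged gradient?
Average gradient = -2

Average = (1/4)(-5 + -3 + 5 + -5) = -8/4 = -2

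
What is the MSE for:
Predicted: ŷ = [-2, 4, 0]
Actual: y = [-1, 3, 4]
MSE = 6

MSE = (1/3)((-2--1)² + (4-3)² + (0-4)²) = (1/3)(1 + 1 + 16) = 6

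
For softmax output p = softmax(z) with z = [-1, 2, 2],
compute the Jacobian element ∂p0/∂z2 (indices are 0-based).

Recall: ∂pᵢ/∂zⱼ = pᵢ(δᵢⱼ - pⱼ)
∂p0/∂z2 = -0.01185

p = softmax(z) = [0.02429, 0.4879, 0.4879]
p0 = 0.02429, p2 = 0.4879

∂p0/∂z2 = -p0 × p2 = -0.02429 × 0.4879 = -0.01185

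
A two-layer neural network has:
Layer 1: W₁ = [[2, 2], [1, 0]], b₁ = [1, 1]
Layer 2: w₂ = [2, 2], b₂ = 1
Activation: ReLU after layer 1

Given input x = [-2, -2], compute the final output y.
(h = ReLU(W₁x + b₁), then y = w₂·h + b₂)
y = 1

Layer 1 pre-activation: z₁ = [-7, -1]
After ReLU: h = [0, 0]
Layer 2 output: y = 2×0 + 2×0 + 1 = 1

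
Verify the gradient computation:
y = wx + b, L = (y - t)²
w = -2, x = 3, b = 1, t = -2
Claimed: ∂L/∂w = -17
Incorrect

y = (-2)(3) + 1 = -5
∂L/∂y = 2(y - t) = 2(-5 - -2) = -6
∂y/∂w = x = 3
∂L/∂w = -6 × 3 = -18

Claimed value: -17
Incorrect: The correct gradient is -18.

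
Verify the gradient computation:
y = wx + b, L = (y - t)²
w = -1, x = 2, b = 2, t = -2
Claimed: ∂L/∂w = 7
Incorrect

y = (-1)(2) + 2 = 0
∂L/∂y = 2(y - t) = 2(0 - -2) = 4
∂y/∂w = x = 2
∂L/∂w = 4 × 2 = 8

Claimed value: 7
Incorrect: The correct gradient is 8.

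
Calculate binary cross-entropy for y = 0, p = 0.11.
L = 0.1165

L = -0·log(0.11) - 1·log(0.89) = -log(0.89) = 0.1165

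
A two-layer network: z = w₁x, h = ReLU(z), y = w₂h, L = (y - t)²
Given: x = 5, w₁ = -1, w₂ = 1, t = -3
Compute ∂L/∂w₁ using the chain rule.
∂L/∂w₁ = 0

Forward pass:
z = w₁x = -1×5 = -5
h = ReLU(-5) = 0
y = w₂h = 1×0 = 0

Backward pass:
∂L/∂y = 2(y - t) = 2(0 - -3) = 6
∂y/∂h = w₂ = 1
∂h/∂z = 0 (ReLU derivative)
∂z/∂w₁ = x = 5

∂L/∂w₁ = 6 × 1 × 0 × 5 = 0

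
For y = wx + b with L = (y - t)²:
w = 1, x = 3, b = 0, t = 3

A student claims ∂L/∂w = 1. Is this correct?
Incorrect

y = (1)(3) + 0 = 3
∂L/∂y = 2(y - t) = 2(3 - 3) = 0
∂y/∂w = x = 3
∂L/∂w = 0 × 3 = 0

Claimed value: 1
Incorrect: The correct gradient is 0.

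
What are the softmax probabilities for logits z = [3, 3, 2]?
p = [0.4223, 0.4223, 0.1554]

exp(z) = [20.09, 20.09, 7.389]
Sum = 47.56
p = [0.4223, 0.4223, 0.1554]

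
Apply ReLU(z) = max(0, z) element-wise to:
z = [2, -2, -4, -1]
h = [2, 0, 0, 0]

ReLU applied element-wise: max(0,2)=2, max(0,-2)=0, max(0,-4)=0, max(0,-1)=0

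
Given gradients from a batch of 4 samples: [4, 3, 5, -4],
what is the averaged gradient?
Average gradient = 2

Average = (1/4)(4 + 3 + 5 + -4) = 8/4 = 2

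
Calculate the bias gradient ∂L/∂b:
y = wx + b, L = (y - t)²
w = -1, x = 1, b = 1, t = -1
∂L/∂b = 2

y = wx + b = (-1)(1) + 1 = 0
∂L/∂y = 2(y - t) = 2(0 - -1) = 2
∂y/∂b = 1
∂L/∂b = ∂L/∂y · ∂y/∂b = 2 × 1 = 2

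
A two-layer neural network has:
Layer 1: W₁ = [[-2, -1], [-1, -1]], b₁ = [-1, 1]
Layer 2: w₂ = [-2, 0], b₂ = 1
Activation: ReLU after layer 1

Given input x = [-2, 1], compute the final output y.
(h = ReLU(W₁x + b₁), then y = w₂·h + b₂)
y = -3

Layer 1 pre-activation: z₁ = [2, 2]
After ReLU: h = [2, 2]
Layer 2 output: y = -2×2 + 0×2 + 1 = -3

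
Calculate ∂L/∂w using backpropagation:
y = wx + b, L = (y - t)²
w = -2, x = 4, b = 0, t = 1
∂L/∂w = -72

y = wx + b = (-2)(4) + 0 = -8
∂L/∂y = 2(y - t) = 2(-8 - 1) = -18
∂y/∂w = x = 4
∂L/∂w = ∂L/∂y · ∂y/∂w = -18 × 4 = -72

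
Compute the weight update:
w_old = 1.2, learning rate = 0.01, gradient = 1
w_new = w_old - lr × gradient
w_new = 1.19

w_new = w - η·∂L/∂w = 1.2 - 0.01×(1) = 1.2 - (0.01) = 1.19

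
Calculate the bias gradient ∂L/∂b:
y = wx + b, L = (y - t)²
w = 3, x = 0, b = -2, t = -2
∂L/∂b = 0

y = wx + b = (3)(0) + -2 = -2
∂L/∂y = 2(y - t) = 2(-2 - -2) = 0
∂y/∂b = 1
∂L/∂b = ∂L/∂y · ∂y/∂b = 0 × 1 = 0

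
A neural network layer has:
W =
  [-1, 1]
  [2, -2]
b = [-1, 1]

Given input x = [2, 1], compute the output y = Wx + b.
y = [-2, 3]

Wx = [-1×2 + 1×1, 2×2 + -2×1]
   = [-1, 2]
y = Wx + b = [-1 + -1, 2 + 1] = [-2, 3]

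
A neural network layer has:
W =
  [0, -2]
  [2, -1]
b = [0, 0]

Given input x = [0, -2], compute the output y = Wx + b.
y = [4, 2]

Wx = [0×0 + -2×-2, 2×0 + -1×-2]
   = [4, 2]
y = Wx + b = [4 + 0, 2 + 0] = [4, 2]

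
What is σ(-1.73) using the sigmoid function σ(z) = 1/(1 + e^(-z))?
0.1506

sigmoid(-1.73) = 1/(1 + e^(1.73)) = 1/(1 + 5.641) = 0.1506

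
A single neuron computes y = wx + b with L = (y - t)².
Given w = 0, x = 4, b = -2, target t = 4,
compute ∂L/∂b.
∂L/∂b = -12

y = wx + b = (0)(4) + -2 = -2
∂L/∂y = 2(y - t) = 2(-2 - 4) = -12
∂y/∂b = 1
∂L/∂b = ∂L/∂y · ∂y/∂b = -12 × 1 = -12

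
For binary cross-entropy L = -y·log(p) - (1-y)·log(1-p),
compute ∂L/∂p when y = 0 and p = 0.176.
∂L/∂p = 1.214

∂L/∂p = -y/p + (1-y)/(1-p) = 0 + 1/0.824 = 1.214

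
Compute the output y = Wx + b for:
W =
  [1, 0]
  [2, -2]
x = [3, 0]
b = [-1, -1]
y = [2, 5]

Wx = [1×3 + 0×0, 2×3 + -2×0]
   = [3, 6]
y = Wx + b = [3 + -1, 6 + -1] = [2, 5]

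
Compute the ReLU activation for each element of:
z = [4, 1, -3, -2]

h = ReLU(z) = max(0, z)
h = [4, 1, 0, 0]

ReLU applied element-wise: max(0,4)=4, max(0,1)=1, max(0,-3)=0, max(0,-2)=0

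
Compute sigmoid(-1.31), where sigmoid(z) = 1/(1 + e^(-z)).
0.2125

sigmoid(-1.31) = 1/(1 + e^(1.31)) = 1/(1 + 3.706) = 0.2125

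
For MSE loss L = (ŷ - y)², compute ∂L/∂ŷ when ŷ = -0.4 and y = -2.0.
∂L/∂ŷ = 3.2

∂L/∂ŷ = 2(ŷ - y) = 2(-0.4 - -2.0) = 2(1.6) = 3.2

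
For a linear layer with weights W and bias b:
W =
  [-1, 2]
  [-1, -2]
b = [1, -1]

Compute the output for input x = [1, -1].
y = [-2, 0]

Wx = [-1×1 + 2×-1, -1×1 + -2×-1]
   = [-3, 1]
y = Wx + b = [-3 + 1, 1 + -1] = [-2, 0]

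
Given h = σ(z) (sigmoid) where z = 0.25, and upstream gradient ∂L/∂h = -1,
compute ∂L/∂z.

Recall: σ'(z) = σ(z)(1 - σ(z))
∂L/∂z = -0.2461

σ(0.25) = 0.5622
σ'(0.25) = σ(0.25)(1 - σ(0.25)) = 0.5622 × 0.4378 = 0.2461
∂L/∂z = ∂L/∂h · σ'(z) = -1 × 0.2461 = -0.2461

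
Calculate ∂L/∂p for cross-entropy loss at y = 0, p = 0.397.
∂L/∂p = 1.658

∂L/∂p = -y/p + (1-y)/(1-p) = 0 + 1/0.603 = 1.658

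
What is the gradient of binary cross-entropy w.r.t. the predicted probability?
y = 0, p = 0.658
∂L/∂p = 2.924

∂L/∂p = -y/p + (1-y)/(1-p) = 0 + 1/0.342 = 2.924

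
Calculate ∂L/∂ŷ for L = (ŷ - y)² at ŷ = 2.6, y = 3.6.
∂L/∂ŷ = -2.0

∂L/∂ŷ = 2(ŷ - y) = 2(2.6 - 3.6) = 2(-1.0) = -2.0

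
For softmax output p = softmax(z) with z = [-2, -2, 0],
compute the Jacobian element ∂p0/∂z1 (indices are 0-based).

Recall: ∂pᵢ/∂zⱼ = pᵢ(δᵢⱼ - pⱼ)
∂p0/∂z1 = -0.01134

p = softmax(z) = [0.1065, 0.1065, 0.787]
p0 = 0.1065, p1 = 0.1065

∂p0/∂z1 = -p0 × p1 = -0.1065 × 0.1065 = -0.01134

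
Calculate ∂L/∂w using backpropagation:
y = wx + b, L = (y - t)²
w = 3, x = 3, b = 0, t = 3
∂L/∂w = 36

y = wx + b = (3)(3) + 0 = 9
∂L/∂y = 2(y - t) = 2(9 - 3) = 12
∂y/∂w = x = 3
∂L/∂w = ∂L/∂y · ∂y/∂w = 12 × 3 = 36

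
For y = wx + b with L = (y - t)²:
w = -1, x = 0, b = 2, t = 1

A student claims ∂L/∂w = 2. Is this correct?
Incorrect

y = (-1)(0) + 2 = 2
∂L/∂y = 2(y - t) = 2(2 - 1) = 2
∂y/∂w = x = 0
∂L/∂w = 2 × 0 = 0

Claimed value: 2
Incorrect: The correct gradient is 0.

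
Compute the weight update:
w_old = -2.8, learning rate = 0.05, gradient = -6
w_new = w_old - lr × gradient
w_new = -2.5

w_new = w - η·∂L/∂w = -2.8 - 0.05×(-6) = -2.8 - (-0.3) = -2.5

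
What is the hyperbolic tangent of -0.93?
-0.7306

tanh(-0.93) = (e^(-0.93) - e^(0.93))/(e^(-0.93) + e^(0.93)) = -0.7306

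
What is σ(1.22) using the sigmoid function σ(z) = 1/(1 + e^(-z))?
0.7721

sigmoid(1.22) = 1/(1 + e^(-1.22)) = 1/(1 + 0.2952) = 0.7721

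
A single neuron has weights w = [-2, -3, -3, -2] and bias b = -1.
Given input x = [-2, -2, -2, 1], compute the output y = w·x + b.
y = 13

y = (-2)(-2) + (-3)(-2) + (-3)(-2) + (-2)(1) + -1 = 13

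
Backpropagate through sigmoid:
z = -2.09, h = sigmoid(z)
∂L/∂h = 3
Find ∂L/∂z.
∂L/∂z = 0.2939

σ(-2.09) = 0.1101
σ'(-2.09) = σ(-2.09)(1 - σ(-2.09)) = 0.1101 × 0.8899 = 0.09796
∂L/∂z = ∂L/∂h · σ'(z) = 3 × 0.09796 = 0.2939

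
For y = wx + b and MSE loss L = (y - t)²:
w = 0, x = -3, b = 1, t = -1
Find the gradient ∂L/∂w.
∂L/∂w = -12

y = wx + b = (0)(-3) + 1 = 1
∂L/∂y = 2(y - t) = 2(1 - -1) = 4
∂y/∂w = x = -3
∂L/∂w = ∂L/∂y · ∂y/∂w = 4 × -3 = -12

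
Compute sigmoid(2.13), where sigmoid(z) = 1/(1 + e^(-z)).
0.8938

sigmoid(2.13) = 1/(1 + e^(-2.13)) = 1/(1 + 0.1188) = 0.8938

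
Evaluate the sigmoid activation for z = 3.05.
0.9548

sigmoid(3.05) = 1/(1 + e^(-3.05)) = 1/(1 + 0.04736) = 0.9548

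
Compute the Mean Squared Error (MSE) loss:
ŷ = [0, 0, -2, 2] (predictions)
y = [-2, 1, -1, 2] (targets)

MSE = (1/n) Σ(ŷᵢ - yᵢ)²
MSE = 1.5

MSE = (1/4)((0--2)² + (0-1)² + (-2--1)² + (2-2)²) = (1/4)(4 + 1 + 1 + 0) = 1.5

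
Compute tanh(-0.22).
-0.2165

tanh(-0.22) = (e^(-0.22) - e^(0.22))/(e^(-0.22) + e^(0.22)) = -0.2165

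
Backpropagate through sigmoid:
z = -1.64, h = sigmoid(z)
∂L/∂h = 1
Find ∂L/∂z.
∂L/∂z = 0.1361

σ(-1.64) = 0.1625
σ'(-1.64) = σ(-1.64)(1 - σ(-1.64)) = 0.1625 × 0.8375 = 0.1361
∂L/∂z = ∂L/∂h · σ'(z) = 1 × 0.1361 = 0.1361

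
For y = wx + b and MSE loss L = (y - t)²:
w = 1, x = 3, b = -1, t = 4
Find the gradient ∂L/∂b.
∂L/∂b = -4

y = wx + b = (1)(3) + -1 = 2
∂L/∂y = 2(y - t) = 2(2 - 4) = -4
∂y/∂b = 1
∂L/∂b = ∂L/∂y · ∂y/∂b = -4 × 1 = -4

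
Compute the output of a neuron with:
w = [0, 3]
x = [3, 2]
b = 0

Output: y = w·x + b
y = 6

y = (0)(3) + (3)(2) + 0 = 6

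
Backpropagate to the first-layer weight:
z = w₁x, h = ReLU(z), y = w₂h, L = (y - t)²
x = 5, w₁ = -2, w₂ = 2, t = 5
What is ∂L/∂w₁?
∂L/∂w₁ = 0

Forward pass:
z = w₁x = -2×5 = -10
h = ReLU(-10) = 0
y = w₂h = 2×0 = 0

Backward pass:
∂L/∂y = 2(y - t) = 2(0 - 5) = -10
∂y/∂h = w₂ = 2
∂h/∂z = 0 (ReLU derivative)
∂z/∂w₁ = x = 5

∂L/∂w₁ = -10 × 2 × 0 × 5 = 0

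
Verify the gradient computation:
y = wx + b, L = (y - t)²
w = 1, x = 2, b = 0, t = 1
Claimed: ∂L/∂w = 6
Incorrect

y = (1)(2) + 0 = 2
∂L/∂y = 2(y - t) = 2(2 - 1) = 2
∂y/∂w = x = 2
∂L/∂w = 2 × 2 = 4

Claimed value: 6
Incorrect: The correct gradient is 4.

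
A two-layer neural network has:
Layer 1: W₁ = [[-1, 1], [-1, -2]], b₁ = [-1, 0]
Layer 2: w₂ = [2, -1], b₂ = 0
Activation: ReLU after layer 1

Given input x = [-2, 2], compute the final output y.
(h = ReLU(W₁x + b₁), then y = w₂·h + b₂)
y = 6

Layer 1 pre-activation: z₁ = [3, -2]
After ReLU: h = [3, 0]
Layer 2 output: y = 2×3 + -1×0 + 0 = 6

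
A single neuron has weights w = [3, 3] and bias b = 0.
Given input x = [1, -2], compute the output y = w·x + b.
y = -3

y = (3)(1) + (3)(-2) + 0 = -3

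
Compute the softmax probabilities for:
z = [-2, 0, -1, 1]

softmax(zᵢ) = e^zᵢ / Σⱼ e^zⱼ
p = [0.0321, 0.2369, 0.0871, 0.6439]

exp(z) = [0.1353, 1, 0.3679, 2.718]
Sum = 4.221
p = [0.0321, 0.2369, 0.0871, 0.6439]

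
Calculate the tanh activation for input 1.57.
0.917

tanh(1.57) = (e^(1.57) - e^(-1.57))/(e^(1.57) + e^(-1.57)) = 0.917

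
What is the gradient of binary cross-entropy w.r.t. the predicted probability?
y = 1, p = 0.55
∂L/∂p = -1.818

∂L/∂p = -y/p + (1-y)/(1-p) = -1/0.55 + 0 = -1.818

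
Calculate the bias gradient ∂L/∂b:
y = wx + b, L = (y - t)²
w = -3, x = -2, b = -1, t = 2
∂L/∂b = 6

y = wx + b = (-3)(-2) + -1 = 5
∂L/∂y = 2(y - t) = 2(5 - 2) = 6
∂y/∂b = 1
∂L/∂b = ∂L/∂y · ∂y/∂b = 6 × 1 = 6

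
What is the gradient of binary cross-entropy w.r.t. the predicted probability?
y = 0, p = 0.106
∂L/∂p = 1.119

∂L/∂p = -y/p + (1-y)/(1-p) = 0 + 1/0.894 = 1.119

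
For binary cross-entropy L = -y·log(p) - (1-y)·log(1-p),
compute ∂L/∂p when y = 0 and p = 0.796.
∂L/∂p = 4.902

∂L/∂p = -y/p + (1-y)/(1-p) = 0 + 1/0.204 = 4.902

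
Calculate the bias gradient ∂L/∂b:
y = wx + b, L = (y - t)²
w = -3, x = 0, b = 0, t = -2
∂L/∂b = 4

y = wx + b = (-3)(0) + 0 = 0
∂L/∂y = 2(y - t) = 2(0 - -2) = 4
∂y/∂b = 1
∂L/∂b = ∂L/∂y · ∂y/∂b = 4 × 1 = 4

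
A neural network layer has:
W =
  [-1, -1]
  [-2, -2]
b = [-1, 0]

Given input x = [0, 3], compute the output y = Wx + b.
y = [-4, -6]

Wx = [-1×0 + -1×3, -2×0 + -2×3]
   = [-3, -6]
y = Wx + b = [-3 + -1, -6 + 0] = [-4, -6]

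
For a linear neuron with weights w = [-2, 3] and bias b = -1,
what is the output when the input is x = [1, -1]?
y = -6

y = (-2)(1) + (3)(-1) + -1 = -6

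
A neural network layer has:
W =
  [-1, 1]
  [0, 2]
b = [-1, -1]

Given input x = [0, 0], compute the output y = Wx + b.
y = [-1, -1]

Wx = [-1×0 + 1×0, 0×0 + 2×0]
   = [0, 0]
y = Wx + b = [0 + -1, 0 + -1] = [-1, -1]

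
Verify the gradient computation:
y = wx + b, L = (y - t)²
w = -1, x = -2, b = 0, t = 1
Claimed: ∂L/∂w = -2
Incorrect

y = (-1)(-2) + 0 = 2
∂L/∂y = 2(y - t) = 2(2 - 1) = 2
∂y/∂w = x = -2
∂L/∂w = 2 × -2 = -4

Claimed value: -2
Incorrect: The correct gradient is -4.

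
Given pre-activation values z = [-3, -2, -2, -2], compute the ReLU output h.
h = [0, 0, 0, 0]

ReLU applied element-wise: max(0,-3)=0, max(0,-2)=0, max(0,-2)=0, max(0,-2)=0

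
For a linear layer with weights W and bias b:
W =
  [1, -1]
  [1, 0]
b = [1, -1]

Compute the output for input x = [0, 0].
y = [1, -1]

Wx = [1×0 + -1×0, 1×0 + 0×0]
   = [0, 0]
y = Wx + b = [0 + 1, 0 + -1] = [1, -1]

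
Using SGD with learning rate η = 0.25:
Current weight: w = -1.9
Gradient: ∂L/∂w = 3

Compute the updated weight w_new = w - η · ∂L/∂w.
w_new = -2.65

w_new = w - η·∂L/∂w = -1.9 - 0.25×(3) = -1.9 - (0.75) = -2.65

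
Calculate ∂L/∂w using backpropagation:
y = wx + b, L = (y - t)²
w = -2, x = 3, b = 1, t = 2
∂L/∂w = -42

y = wx + b = (-2)(3) + 1 = -5
∂L/∂y = 2(y - t) = 2(-5 - 2) = -14
∂y/∂w = x = 3
∂L/∂w = ∂L/∂y · ∂y/∂w = -14 × 3 = -42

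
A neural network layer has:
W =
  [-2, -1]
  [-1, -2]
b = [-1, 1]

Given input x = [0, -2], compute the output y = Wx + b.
y = [1, 5]

Wx = [-2×0 + -1×-2, -1×0 + -2×-2]
   = [2, 4]
y = Wx + b = [2 + -1, 4 + 1] = [1, 5]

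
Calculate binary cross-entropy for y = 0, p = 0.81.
L = 1.661

L = -0·log(0.81) - 1·log(0.19) = -log(0.19) = 1.661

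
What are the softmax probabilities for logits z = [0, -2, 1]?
p = [0.2595, 0.0351, 0.7054]

exp(z) = [1, 0.1353, 2.718]
Sum = 3.854
p = [0.2595, 0.0351, 0.7054]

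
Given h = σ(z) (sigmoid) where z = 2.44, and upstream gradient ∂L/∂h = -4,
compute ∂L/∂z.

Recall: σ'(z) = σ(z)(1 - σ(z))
∂L/∂z = -0.295

σ(2.44) = 0.9198
σ'(2.44) = σ(2.44)(1 - σ(2.44)) = 0.9198 × 0.08017 = 0.07375
∂L/∂z = ∂L/∂h · σ'(z) = -4 × 0.07375 = -0.295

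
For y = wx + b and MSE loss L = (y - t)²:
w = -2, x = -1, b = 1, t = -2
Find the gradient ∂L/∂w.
∂L/∂w = -10

y = wx + b = (-2)(-1) + 1 = 3
∂L/∂y = 2(y - t) = 2(3 - -2) = 10
∂y/∂w = x = -1
∂L/∂w = ∂L/∂y · ∂y/∂w = 10 × -1 = -10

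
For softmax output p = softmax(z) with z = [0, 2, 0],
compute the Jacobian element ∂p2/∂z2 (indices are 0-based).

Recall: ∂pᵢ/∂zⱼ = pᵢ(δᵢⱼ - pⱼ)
∂p2/∂z2 = 0.09516

p = softmax(z) = [0.1065, 0.787, 0.1065]
p2 = 0.1065

∂p2/∂z2 = p2(1 - p2) = 0.1065 × (1 - 0.1065) = 0.09516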